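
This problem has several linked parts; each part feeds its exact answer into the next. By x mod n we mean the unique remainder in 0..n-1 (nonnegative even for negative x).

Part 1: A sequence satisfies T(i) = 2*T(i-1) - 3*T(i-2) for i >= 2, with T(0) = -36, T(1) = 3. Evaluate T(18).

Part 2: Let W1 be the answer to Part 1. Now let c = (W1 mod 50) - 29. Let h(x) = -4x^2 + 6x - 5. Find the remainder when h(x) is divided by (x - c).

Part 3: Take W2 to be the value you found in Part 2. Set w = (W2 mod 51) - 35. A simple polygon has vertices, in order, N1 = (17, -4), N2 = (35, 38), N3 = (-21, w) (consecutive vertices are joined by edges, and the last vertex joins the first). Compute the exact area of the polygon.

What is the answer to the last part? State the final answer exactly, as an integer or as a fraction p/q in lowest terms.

Part 1: T(2) = 2*(3) - 3*(-36) = 114; iterating: T(2)=114, T(3)=219, T(4)=96, T(5)=-465, T(6)=-1218, T(7)=-1041, T(8)=1572, T(9)=6267, T(10)=7818, T(11)=-3165, T(12)=-29784, T(13)=-50073, T(14)=-10794, T(15)=128631, T(16)=289644, T(17)=193395, T(18)=-482142; answer -482142
Part 2: W1 = -482142; c = -21; remainder = value at the root: -4*(-21)^2 + 6*(-21)^1 - 5 = (-1764) + (-126) + (-5) = -1895; answer -1895
Part 3: W2 = -1895; w = 8; cross terms: (17*38 - 35*-4)=786, (35*8 - -21*38)=1078, (-21*-4 - 17*8)=-52; twice the area = |1812| = 1812; area = 906; answer 906

906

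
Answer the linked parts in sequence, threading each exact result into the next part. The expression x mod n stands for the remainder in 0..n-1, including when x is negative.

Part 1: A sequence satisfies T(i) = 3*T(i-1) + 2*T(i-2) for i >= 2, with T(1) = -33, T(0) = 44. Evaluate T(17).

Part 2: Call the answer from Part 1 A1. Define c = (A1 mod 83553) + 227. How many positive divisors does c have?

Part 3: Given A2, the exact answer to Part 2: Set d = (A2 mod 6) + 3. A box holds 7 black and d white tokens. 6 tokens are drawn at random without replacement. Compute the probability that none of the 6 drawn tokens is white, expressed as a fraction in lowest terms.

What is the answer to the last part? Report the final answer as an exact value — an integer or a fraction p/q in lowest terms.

1/132

Part 1: T(2) = 3*(-33) + 2*(44) = -11; iterating: T(2)=-11, T(3)=-99, T(4)=-319, T(5)=-1155, T(6)=-4103, T(7)=-14619, T(8)=-52063, T(9)=-185427, T(10)=-660407, T(11)=-2352075, T(12)=-8377039, T(13)=-29835267, T(14)=-106259879, T(15)=-378450171, T(16)=-1347870271, T(17)=-4800511155; answer -4800511155
Part 2: A1 = -4800511155; c = 26687; 26687 is prime, so its only divisors are 1 and 26687; count = 2; answer 2
Part 3: A2 = 2; d = 5; total draws C(12,6) = 924; favorable C(7,6) = 7; P = 1/132; answer 1/132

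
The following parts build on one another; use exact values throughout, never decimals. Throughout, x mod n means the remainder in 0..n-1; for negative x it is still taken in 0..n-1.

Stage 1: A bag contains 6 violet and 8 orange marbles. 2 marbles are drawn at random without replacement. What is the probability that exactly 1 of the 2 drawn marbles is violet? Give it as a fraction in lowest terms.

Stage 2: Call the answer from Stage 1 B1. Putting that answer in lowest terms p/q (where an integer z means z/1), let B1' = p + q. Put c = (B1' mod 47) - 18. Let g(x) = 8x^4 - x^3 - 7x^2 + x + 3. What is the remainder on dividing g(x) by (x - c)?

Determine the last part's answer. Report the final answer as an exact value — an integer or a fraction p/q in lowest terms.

Stage 1: total draws C(14,2) = 91; favorable C(6,1)*C(8,1) = 48; P = 48/91; answer 48/91
Stage 2: B1 = 48/91; threaded value p + q = 139; c = 27; remainder = value at the root: 8*(27)^4 - 1*(27)^3 - 7*(27)^2 + 1*(27)^1 + 3 = (4251528) + (-19683) + (-5103) + (27) + (3) = 4226772; answer 4226772

4226772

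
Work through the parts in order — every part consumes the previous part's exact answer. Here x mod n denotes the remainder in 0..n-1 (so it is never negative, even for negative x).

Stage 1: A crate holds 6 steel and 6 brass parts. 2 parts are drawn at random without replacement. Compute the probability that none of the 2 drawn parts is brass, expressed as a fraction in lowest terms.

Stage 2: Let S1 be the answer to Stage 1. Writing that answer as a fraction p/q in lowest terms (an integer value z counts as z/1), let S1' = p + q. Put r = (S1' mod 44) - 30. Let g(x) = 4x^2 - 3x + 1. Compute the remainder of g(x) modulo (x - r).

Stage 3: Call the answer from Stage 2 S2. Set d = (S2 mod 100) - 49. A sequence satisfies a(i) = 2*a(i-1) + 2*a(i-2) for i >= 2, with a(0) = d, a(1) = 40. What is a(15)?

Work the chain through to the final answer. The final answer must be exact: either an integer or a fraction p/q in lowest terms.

Stage 1: total draws C(12,2) = 66; favorable C(6,2) = 15; P = 5/22; answer 5/22
Stage 2: S1 = 5/22; threaded value p + q = 27; r = -3; remainder = value at the root: 4*(-3)^2 - 3*(-3)^1 + 1 = (36) + (9) + (1) = 46; answer 46
Stage 3: S2 = 46; d = -3; a(2) = 2*(40) + 2*(-3) = 74; iterating: a(2)=74, a(3)=228, a(4)=604, a(5)=1664, a(6)=4536, a(7)=12400, a(8)=33872, a(9)=92544, a(10)=252832, a(11)=690752, a(12)=1887168, a(13)=5155840, a(14)=14086016, a(15)=38483712; answer 38483712

38483712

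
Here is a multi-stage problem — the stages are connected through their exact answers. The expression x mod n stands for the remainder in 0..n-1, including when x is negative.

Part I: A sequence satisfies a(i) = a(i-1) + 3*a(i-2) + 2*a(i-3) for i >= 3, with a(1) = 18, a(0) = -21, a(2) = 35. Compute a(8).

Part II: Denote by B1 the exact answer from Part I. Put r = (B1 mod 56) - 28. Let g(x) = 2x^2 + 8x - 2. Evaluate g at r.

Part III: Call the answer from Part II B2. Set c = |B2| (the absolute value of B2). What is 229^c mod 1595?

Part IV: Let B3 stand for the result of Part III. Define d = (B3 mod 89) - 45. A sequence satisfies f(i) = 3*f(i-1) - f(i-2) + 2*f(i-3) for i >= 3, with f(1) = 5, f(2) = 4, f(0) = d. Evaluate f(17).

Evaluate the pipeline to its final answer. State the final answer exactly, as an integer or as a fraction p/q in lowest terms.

Part I: a(3) = 1*(35) + 3*(18) + 2*(-21) = 47; iterating: a(3)=47, a(4)=188, a(5)=399, a(6)=1057, a(7)=2630, a(8)=6599; answer 6599
Part II: B1 = 6599; r = 19; 2*(19)^2 + 8*(19)^1 - 2 = (722) + (152) + (-2) = 872; answer 872
Part III: B2 = 872; c = 872; squarings mod 1595: 229^1=229, 229^2=1401, 229^4=951, 229^8=36, 229^16=1296, 229^32=81, 229^64=181, 229^128=861, 229^256=1241, 229^512=906; 229^872 = 229^8 * 229^32 * 229^64 * 229^256 * 229^512 = 81 (mod 1595); answer 81
Part IV: B3 = 81; d = 36; f(3) = 3*(4) - 1*(5) + 2*(36) = 79; iterating: f(3)=79, f(4)=243, f(5)=658, f(6)=1889, f(7)=5495, f(8)=15912, f(9)=46019, f(10)=133135, f(11)=385210, f(12)=1114533, f(13)=3224659, f(14)=9329864, f(15)=26993999, f(16)=78101451, f(17)=225970082; answer 225970082

225970082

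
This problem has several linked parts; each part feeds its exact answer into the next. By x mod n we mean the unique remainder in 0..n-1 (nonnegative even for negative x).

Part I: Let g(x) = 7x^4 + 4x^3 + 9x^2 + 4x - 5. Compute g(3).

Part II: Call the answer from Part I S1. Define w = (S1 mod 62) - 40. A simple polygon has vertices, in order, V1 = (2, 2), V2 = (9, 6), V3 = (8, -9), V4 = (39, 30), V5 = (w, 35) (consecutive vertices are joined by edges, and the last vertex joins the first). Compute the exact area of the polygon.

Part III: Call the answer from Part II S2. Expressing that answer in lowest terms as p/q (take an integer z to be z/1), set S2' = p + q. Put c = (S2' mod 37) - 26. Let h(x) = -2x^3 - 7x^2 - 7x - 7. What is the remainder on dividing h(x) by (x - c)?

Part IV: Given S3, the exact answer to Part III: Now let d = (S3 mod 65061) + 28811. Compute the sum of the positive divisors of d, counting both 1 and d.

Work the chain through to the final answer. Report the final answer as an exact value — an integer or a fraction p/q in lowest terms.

Part I: 7*(3)^4 + 4*(3)^3 + 9*(3)^2 + 4*(3)^1 - 5 = (567) + (108) + (81) + (12) + (-5) = 763; answer 763
Part II: S1 = 763; w = -21; cross terms: (2*6 - 9*2)=-6, (9*-9 - 8*6)=-129, (8*30 - 39*-9)=591, (39*35 - -21*30)=1995, (-21*2 - 2*35)=-112; twice the area = |2339| = 2339; area = 2339/2; answer 2339/2
Part III: S2 = 2339/2; threaded value p + q = 2341; c = -16; remainder = value at the root: -2*(-16)^3 - 7*(-16)^2 - 7*(-16)^1 - 7 = (8192) + (-1792) + (112) + (-7) = 6505; answer 6505
Part IV: S3 = 6505; d = 35316; 35316 = 2^2 * 3^4 * 109; sigma = (1 + 2 + 4) * (1 + 3 + 9 + 27 + 81) * (1 + 109) = 7 * 121 * 110 = 93170; answer 93170

93170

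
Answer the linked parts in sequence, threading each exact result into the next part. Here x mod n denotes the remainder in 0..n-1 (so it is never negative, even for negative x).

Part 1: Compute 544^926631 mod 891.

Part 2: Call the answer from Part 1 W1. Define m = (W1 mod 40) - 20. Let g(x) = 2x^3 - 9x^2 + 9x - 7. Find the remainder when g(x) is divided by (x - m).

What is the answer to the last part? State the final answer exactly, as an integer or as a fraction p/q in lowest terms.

Part 1: squarings mod 891: 544^1=544, 544^2=124, 544^4=229, 544^8=763, 544^16=346, 544^32=322, 544^64=328, 544^128=664, 544^256=742, 544^512=817, 544^1024=130, 544^2048=862, 544^4096=841, 544^8192=718, 544^16384=526, 544^32768=466, 544^65536=643, 544^131072=25, 544^262144=625, 544^524288=367; 544^926631 = 544^1 * 544^2 * 544^4 * 544^32 * 544^128 * 544^256 * 544^512 * 544^8192 * 544^131072 * 544^262144 * 544^524288 = 379 (mod 891); answer 379
Part 2: W1 = 379; m = -1; remainder = value at the root: 2*(-1)^3 - 9*(-1)^2 + 9*(-1)^1 - 7 = (-2) + (-9) + (-9) + (-7) = -27; answer -27

-27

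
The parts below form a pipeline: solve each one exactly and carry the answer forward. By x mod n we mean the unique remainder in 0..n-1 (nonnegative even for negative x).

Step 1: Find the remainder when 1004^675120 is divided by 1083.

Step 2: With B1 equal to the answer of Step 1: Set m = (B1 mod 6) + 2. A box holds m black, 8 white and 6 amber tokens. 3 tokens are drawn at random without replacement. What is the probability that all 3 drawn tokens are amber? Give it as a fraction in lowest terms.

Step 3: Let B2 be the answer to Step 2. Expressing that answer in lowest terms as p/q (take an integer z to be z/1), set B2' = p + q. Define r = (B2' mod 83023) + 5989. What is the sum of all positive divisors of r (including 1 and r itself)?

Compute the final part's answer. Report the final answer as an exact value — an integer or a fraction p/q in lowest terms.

15120

Step 1: squarings mod 1083: 1004^1=1004, 1004^2=826, 1004^4=1069, 1004^8=196, 1004^16=511, 1004^32=118, 1004^64=928, 1004^128=199, 1004^256=613, 1004^512=1051, 1004^1024=1024, 1004^2048=232, 1004^4096=757, 1004^8192=142, 1004^16384=670, 1004^32768=538, 1004^65536=283, 1004^131072=1030, 1004^262144=643, 1004^524288=826; 1004^675120 = 1004^16 * 1004^32 * 1004^256 * 1004^1024 * 1004^2048 * 1004^16384 * 1004^131072 * 1004^524288 = 505 (mod 1083); answer 505
Step 2: B1 = 505; m = 3; total draws C(17,3) = 680; favorable C(6,3) = 20; P = 1/34; answer 1/34
Step 3: B2 = 1/34; threaded value p + q = 35; r = 6024; 6024 = 2^3 * 3 * 251; sigma = (1 + 2 + 4 + 8) * (1 + 3) * (1 + 251) = 15 * 4 * 252 = 15120; answer 15120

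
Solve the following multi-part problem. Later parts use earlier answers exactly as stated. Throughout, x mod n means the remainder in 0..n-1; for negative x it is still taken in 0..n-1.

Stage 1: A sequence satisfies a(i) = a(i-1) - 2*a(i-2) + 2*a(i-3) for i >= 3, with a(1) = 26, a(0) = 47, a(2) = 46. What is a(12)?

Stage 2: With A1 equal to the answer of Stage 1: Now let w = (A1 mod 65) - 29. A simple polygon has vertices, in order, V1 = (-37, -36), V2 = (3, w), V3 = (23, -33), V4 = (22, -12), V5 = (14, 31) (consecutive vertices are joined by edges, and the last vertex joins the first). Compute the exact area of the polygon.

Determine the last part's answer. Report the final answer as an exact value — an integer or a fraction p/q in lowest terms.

1756

Stage 1: a(3) = 1*(46) - 2*(26) + 2*(47) = 88; iterating: a(3)=88, a(4)=48, a(5)=-36, a(6)=44, a(7)=212, a(8)=52, a(9)=-284, a(10)=36, a(11)=708, a(12)=68; answer 68
Stage 2: A1 = 68; w = -26; cross terms: (-37*-26 - 3*-36)=1070, (3*-33 - 23*-26)=499, (23*-12 - 22*-33)=450, (22*31 - 14*-12)=850, (14*-36 - -37*31)=643; twice the area = |3512| = 3512; area = 1756; answer 1756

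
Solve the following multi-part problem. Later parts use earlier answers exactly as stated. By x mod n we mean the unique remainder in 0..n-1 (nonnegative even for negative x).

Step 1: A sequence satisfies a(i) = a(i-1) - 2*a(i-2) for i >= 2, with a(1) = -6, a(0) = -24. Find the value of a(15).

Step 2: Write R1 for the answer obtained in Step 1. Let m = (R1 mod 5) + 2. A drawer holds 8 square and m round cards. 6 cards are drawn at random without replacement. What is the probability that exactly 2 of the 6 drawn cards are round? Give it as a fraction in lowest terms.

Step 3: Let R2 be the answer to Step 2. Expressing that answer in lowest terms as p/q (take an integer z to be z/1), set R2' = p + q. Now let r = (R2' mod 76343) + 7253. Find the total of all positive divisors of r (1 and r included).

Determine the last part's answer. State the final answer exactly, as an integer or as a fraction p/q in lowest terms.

9696

Step 1: a(2) = 1*(-6) - 2*(-24) = 42; iterating: a(2)=42, a(3)=54, a(4)=-30, a(5)=-138, a(6)=-78, a(7)=198, a(8)=354, a(9)=-42, a(10)=-750, a(11)=-666, a(12)=834, a(13)=2166, a(14)=498, a(15)=-3834; answer -3834
Step 2: R1 = -3834; m = 3; total draws C(11,6) = 462; favorable C(3,2)*C(8,4) = 210; P = 5/11; answer 5/11
Step 3: R2 = 5/11; threaded value p + q = 16; r = 7269; 7269 = 3 * 2423; sigma = (1 + 3) * (1 + 2423) = 4 * 2424 = 9696; answer 9696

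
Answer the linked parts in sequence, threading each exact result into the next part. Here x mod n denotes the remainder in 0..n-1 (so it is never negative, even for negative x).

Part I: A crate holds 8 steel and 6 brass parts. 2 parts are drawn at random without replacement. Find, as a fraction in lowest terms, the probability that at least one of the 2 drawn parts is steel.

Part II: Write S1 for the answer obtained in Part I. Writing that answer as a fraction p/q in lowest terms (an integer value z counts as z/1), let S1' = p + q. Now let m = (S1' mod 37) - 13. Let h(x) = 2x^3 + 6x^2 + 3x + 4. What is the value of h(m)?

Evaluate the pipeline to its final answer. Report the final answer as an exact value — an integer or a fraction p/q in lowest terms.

Part I: total draws C(14,2) = 91; complement C(6,2) = 15; favorable 91 - 15 = 76; P = 76/91; answer 76/91
Part II: S1 = 76/91; threaded value p + q = 167; m = 6; 2*(6)^3 + 6*(6)^2 + 3*(6)^1 + 4 = (432) + (216) + (18) + (4) = 670; answer 670

670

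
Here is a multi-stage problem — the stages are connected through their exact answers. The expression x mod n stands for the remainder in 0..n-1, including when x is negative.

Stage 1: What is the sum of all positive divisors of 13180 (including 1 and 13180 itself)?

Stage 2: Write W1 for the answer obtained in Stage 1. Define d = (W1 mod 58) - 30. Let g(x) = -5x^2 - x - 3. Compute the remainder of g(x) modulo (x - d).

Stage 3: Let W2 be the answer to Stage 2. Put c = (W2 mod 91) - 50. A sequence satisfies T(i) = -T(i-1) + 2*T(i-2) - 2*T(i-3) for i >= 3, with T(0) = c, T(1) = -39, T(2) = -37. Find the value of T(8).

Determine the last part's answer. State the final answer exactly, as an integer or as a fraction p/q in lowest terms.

-2173

Stage 1: 13180 = 2^2 * 5 * 659; sigma = (1 + 2 + 4) * (1 + 5) * (1 + 659) = 7 * 6 * 660 = 27720; answer 27720
Stage 2: W1 = 27720; d = 24; remainder = value at the root: -5*(24)^2 - 1*(24)^1 - 3 = (-2880) + (-24) + (-3) = -2907; answer -2907
Stage 3: W2 = -2907; c = -45; T(3) = -1*(-37) + 2*(-39) - 2*(-45) = 49; iterating: T(3)=49, T(4)=-45, T(5)=217, T(6)=-405, T(7)=929, T(8)=-2173; answer -2173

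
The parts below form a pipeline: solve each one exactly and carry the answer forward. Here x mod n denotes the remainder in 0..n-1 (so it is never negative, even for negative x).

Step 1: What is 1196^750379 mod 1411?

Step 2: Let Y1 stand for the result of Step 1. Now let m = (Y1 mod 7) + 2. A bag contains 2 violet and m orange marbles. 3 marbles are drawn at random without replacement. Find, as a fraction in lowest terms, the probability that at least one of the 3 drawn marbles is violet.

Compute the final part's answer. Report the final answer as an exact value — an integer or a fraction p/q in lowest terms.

4/5

Step 1: squarings mod 1411: 1196^1=1196, 1196^2=1073, 1196^4=1364, 1196^8=798, 1196^16=443, 1196^32=120, 1196^64=290, 1196^128=851, 1196^256=358, 1196^512=1174, 1196^1024=1140, 1196^2048=69, 1196^4096=528, 1196^8192=817, 1196^16384=86, 1196^32768=341, 1196^65536=579, 1196^131072=834, 1196^262144=1344, 1196^524288=256; 1196^750379 = 1196^1 * 1196^2 * 1196^8 * 1196^32 * 1196^256 * 1196^512 * 1196^4096 * 1196^8192 * 1196^16384 * 1196^65536 * 1196^131072 * 1196^524288 = 107 (mod 1411); answer 107
Step 2: Y1 = 107; m = 4; total draws C(6,3) = 20; complement C(4,3) = 4; favorable 20 - 4 = 16; P = 4/5; answer 4/5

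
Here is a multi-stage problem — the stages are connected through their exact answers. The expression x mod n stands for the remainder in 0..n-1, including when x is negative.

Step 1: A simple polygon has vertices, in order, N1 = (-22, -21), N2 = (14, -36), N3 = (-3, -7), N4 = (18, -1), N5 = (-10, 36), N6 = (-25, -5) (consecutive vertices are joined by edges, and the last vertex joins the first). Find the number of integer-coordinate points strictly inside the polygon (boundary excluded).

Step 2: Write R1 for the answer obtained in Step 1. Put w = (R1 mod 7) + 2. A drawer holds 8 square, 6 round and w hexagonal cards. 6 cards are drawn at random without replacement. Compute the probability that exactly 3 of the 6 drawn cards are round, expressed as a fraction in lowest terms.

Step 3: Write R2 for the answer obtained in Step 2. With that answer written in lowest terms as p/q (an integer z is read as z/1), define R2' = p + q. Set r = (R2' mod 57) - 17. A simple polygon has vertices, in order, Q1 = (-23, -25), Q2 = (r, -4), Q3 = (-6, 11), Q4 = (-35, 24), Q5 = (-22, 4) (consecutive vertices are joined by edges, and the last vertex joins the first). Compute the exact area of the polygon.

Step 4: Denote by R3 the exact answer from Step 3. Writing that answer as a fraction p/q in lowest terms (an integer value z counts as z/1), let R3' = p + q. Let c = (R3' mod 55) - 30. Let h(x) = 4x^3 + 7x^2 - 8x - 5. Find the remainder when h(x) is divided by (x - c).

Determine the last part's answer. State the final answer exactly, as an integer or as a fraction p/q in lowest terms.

-290

Step 1: cross terms: (-22*-36 - 14*-21)=1086, (14*-7 - -3*-36)=-206, (-3*-1 - 18*-7)=129, (18*36 - -10*-1)=638, (-10*-5 - -25*36)=950, (-25*-21 - -22*-5)=415; twice the area = |3012| = 3012; area = 1506; boundary points = 3 + 1 + 3 + 1 + 1 + 1 = 10; strictly interior points = area - boundary/2 + 1 = 1502; answer 1502
Step 2: R1 = 1502; w = 6; total draws C(20,6) = 38760; favorable C(6,3)*C(14,3) = 7280; P = 182/969; answer 182/969
Step 3: R2 = 182/969; threaded value p + q = 1151; r = -6; cross terms: (-23*-4 - -6*-25)=-58, (-6*11 - -6*-4)=-90, (-6*24 - -35*11)=241, (-35*4 - -22*24)=388, (-22*-25 - -23*4)=642; twice the area = |1123| = 1123; area = 1123/2; answer 1123/2
Step 4: R3 = 1123/2; threaded value p + q = 1125; c = -5; remainder = value at the root: 4*(-5)^3 + 7*(-5)^2 - 8*(-5)^1 - 5 = (-500) + (175) + (40) + (-5) = -290; answer -290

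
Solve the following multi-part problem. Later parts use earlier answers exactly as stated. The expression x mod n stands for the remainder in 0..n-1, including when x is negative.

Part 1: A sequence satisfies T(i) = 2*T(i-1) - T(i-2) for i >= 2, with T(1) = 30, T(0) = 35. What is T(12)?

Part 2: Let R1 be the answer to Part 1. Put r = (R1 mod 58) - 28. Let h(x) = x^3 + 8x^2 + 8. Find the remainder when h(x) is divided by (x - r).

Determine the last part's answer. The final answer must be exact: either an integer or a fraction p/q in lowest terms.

Part 1: T(2) = 2*(30) - 1*(35) = 25; iterating: T(2)=25, T(3)=20, T(4)=15, T(5)=10, T(6)=5, T(7)=0, T(8)=-5, T(9)=-10, T(10)=-15, T(11)=-20, T(12)=-25; answer -25
Part 2: R1 = -25; r = 5; remainder = value at the root: 1*(5)^3 + 8*(5)^2 + 8 = (125) + (200) + (8) = 333; answer 333

333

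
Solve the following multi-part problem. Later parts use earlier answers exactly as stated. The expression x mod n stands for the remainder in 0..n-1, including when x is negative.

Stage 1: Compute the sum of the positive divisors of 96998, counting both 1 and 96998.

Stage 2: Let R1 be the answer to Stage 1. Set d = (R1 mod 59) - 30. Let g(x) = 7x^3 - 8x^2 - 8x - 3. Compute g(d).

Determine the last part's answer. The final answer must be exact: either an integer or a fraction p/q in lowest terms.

Stage 1: 96998 = 2 * 11 * 4409; sigma = (1 + 2) * (1 + 11) * (1 + 4409) = 3 * 12 * 4410 = 158760; answer 158760
Stage 2: R1 = 158760; d = 20; 7*(20)^3 - 8*(20)^2 - 8*(20)^1 - 3 = (56000) + (-3200) + (-160) + (-3) = 52637; answer 52637

52637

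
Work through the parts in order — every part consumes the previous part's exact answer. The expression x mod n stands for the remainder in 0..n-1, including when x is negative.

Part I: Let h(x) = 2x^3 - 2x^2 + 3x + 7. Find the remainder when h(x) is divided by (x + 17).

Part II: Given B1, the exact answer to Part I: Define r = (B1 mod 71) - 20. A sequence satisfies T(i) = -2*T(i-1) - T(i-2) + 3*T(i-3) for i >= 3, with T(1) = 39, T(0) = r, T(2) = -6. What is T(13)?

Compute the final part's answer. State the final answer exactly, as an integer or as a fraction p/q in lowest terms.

Part I: remainder = value at the root: 2*(-17)^3 - 2*(-17)^2 + 3*(-17)^1 + 7 = (-9826) + (-578) + (-51) + (7) = -10448; answer -10448
Part II: B1 = -10448; r = 40; T(3) = -2*(-6) - 1*(39) + 3*(40) = 93; iterating: T(3)=93, T(4)=-63, T(5)=15, T(6)=312, T(7)=-828, T(8)=1389, T(9)=-1014, T(10)=-1845, T(11)=8871, T(12)=-18939, T(13)=23472; answer 23472

23472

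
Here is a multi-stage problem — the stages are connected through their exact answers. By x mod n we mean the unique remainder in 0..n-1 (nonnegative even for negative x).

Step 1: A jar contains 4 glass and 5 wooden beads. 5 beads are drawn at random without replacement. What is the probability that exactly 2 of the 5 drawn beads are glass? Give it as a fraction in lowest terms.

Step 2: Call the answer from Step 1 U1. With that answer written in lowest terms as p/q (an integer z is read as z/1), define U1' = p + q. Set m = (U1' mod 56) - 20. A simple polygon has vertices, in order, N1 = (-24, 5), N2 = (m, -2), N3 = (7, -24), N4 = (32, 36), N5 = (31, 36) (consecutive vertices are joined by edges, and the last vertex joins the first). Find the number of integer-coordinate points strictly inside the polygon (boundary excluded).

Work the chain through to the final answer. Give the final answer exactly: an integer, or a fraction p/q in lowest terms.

Step 1: total draws C(9,5) = 126; favorable C(4,2)*C(5,3) = 60; P = 10/21; answer 10/21
Step 2: U1 = 10/21; threaded value p + q = 31; m = 11; cross terms: (-24*-2 - 11*5)=-7, (11*-24 - 7*-2)=-250, (7*36 - 32*-24)=1020, (32*36 - 31*36)=36, (31*5 - -24*36)=1019; twice the area = |1818| = 1818; area = 909; boundary points = 7 + 2 + 5 + 1 + 1 = 16; strictly interior points = area - boundary/2 + 1 = 902; answer 902

902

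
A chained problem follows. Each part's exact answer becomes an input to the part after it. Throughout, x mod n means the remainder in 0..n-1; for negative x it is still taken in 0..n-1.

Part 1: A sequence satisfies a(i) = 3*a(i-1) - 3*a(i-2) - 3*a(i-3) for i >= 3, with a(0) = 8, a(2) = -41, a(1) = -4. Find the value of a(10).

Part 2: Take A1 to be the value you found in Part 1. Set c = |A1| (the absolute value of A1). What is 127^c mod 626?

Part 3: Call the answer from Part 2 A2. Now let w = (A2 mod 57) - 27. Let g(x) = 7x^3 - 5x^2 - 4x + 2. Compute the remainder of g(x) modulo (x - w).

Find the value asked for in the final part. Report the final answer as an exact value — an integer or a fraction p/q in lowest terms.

-57918

Part 1: a(3) = 3*(-41) - 3*(-4) - 3*(8) = -135; iterating: a(3)=-135, a(4)=-270, a(5)=-282, a(6)=369, a(7)=2763, a(8)=8028, a(9)=14688, a(10)=11691; answer 11691
Part 2: A1 = 11691; c = 11691; squarings mod 626: 127^1=127, 127^2=479, 127^4=325, 127^8=457, 127^16=391, 127^32=137, 127^64=615, 127^128=121, 127^256=243, 127^512=205, 127^1024=83, 127^2048=3, 127^4096=9, 127^8192=81; 127^11691 = 127^1 * 127^2 * 127^8 * 127^32 * 127^128 * 127^256 * 127^1024 * 127^2048 * 127^8192 = 7 (mod 626); answer 7
Part 3: A2 = 7; w = -20; remainder = value at the root: 7*(-20)^3 - 5*(-20)^2 - 4*(-20)^1 + 2 = (-56000) + (-2000) + (80) + (2) = -57918; answer -57918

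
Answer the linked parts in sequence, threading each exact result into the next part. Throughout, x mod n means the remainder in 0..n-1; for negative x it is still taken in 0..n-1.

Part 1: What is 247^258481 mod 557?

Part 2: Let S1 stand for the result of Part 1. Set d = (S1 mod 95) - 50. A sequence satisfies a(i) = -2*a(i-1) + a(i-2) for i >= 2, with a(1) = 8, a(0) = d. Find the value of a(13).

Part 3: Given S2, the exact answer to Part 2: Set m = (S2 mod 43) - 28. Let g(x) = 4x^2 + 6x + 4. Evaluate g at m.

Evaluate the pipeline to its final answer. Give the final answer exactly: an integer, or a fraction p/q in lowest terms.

Part 1: squarings mod 557: 247^1=247, 247^2=296, 247^4=167, 247^8=39, 247^16=407, 247^32=220, 247^64=498, 247^128=139, 247^256=383, 247^512=198, 247^1024=214, 247^2048=122, 247^4096=402, 247^8192=74, 247^16384=463, 247^32768=481, 247^65536=206, 247^131072=104; 247^258481 = 247^1 * 247^16 * 247^32 * 247^128 * 247^256 * 247^4096 * 247^8192 * 247^16384 * 247^32768 * 247^65536 * 247^131072 = 75 (mod 557); answer 75
Part 2: S1 = 75; d = 25; a(2) = -2*(8) + 1*(25) = 9; iterating: a(2)=9, a(3)=-10, a(4)=29, a(5)=-68, a(6)=165, a(7)=-398, a(8)=961, a(9)=-2320, a(10)=5601, a(11)=-13522, a(12)=32645, a(13)=-78812; answer -78812
Part 3: S2 = -78812; m = -21; 4*(-21)^2 + 6*(-21)^1 + 4 = (1764) + (-126) + (4) = 1642; answer 1642

1642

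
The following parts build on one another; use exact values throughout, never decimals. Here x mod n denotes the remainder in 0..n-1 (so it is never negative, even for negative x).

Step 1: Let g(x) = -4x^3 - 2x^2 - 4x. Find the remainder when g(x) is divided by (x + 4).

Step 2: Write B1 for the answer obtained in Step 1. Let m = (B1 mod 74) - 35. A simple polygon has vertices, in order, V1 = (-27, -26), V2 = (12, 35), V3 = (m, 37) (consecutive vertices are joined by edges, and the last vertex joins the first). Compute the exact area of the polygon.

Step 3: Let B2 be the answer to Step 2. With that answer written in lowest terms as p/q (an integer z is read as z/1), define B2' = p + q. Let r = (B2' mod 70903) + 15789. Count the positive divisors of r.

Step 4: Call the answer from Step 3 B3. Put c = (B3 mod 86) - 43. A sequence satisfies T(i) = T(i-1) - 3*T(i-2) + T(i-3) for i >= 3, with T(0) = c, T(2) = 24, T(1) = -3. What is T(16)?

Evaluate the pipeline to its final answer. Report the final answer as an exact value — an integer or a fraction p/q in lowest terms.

Step 1: remainder = value at the root: -4*(-4)^3 - 2*(-4)^2 - 4*(-4)^1 = (256) + (-32) + (16) = 240; answer 240
Step 2: B1 = 240; m = -17; cross terms: (-27*35 - 12*-26)=-633, (12*37 - -17*35)=1039, (-17*-26 - -27*37)=1441; twice the area = |1847| = 1847; area = 1847/2; answer 1847/2
Step 3: B2 = 1847/2; threaded value p + q = 1849; r = 17638; 17638 = 2 * 8819; number of divisors = (1+1) * (1+1) = 4; answer 4
Step 4: B3 = 4; c = -39; T(3) = 1*(24) - 3*(-3) + 1*(-39) = -6; iterating: T(3)=-6, T(4)=-81, T(5)=-39, T(6)=198, T(7)=234, T(8)=-399, T(9)=-903, T(10)=528, T(11)=2838, T(12)=351, T(13)=-7635, T(14)=-5850, T(15)=17406, T(16)=27321; answer 27321

27321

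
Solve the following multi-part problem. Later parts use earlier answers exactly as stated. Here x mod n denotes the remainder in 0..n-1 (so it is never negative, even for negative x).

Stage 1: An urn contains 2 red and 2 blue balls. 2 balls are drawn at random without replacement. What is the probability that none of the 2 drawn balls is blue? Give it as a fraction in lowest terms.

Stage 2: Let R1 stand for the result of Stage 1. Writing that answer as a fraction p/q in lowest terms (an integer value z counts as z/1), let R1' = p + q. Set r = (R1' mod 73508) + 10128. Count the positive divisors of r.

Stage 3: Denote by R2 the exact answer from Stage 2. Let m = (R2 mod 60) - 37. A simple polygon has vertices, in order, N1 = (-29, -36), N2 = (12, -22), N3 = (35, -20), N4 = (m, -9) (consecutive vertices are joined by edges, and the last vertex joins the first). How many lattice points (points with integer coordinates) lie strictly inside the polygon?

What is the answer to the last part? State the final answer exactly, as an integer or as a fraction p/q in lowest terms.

775

Stage 1: total draws C(4,2) = 6; favorable C(2,2) = 1; P = 1/6; answer 1/6
Stage 2: R1 = 1/6; threaded value p + q = 7; r = 10135; 10135 = 5 * 2027; number of divisors = (1+1) * (1+1) = 4; answer 4
Stage 3: R2 = 4; m = -33; cross terms: (-29*-22 - 12*-36)=1070, (12*-20 - 35*-22)=530, (35*-9 - -33*-20)=-975, (-33*-36 - -29*-9)=927; twice the area = |1552| = 1552; area = 776; boundary points = 1 + 1 + 1 + 1 = 4; strictly interior points = area - boundary/2 + 1 = 775; answer 775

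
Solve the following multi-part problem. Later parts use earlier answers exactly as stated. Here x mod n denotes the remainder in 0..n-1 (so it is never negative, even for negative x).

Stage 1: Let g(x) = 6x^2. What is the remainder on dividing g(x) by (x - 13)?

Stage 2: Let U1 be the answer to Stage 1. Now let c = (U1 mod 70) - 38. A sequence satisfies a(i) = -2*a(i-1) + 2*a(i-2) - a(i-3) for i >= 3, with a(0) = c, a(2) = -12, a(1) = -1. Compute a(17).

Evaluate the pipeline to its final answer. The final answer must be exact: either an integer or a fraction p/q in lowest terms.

Stage 1: remainder = value at the root: 6*(13)^2 = (1014) = 1014; answer 1014
Stage 2: U1 = 1014; c = -4; a(3) = -2*(-12) + 2*(-1) - 1*(-4) = 26; iterating: a(3)=26, a(4)=-75, a(5)=214, a(6)=-604, a(7)=1711, a(8)=-4844, a(9)=13714, a(10)=-38827, a(11)=109926, a(12)=-311220, a(13)=881119, a(14)=-2494604, a(15)=7062666, a(16)=-19995659, a(17)=56611254; answer 56611254

56611254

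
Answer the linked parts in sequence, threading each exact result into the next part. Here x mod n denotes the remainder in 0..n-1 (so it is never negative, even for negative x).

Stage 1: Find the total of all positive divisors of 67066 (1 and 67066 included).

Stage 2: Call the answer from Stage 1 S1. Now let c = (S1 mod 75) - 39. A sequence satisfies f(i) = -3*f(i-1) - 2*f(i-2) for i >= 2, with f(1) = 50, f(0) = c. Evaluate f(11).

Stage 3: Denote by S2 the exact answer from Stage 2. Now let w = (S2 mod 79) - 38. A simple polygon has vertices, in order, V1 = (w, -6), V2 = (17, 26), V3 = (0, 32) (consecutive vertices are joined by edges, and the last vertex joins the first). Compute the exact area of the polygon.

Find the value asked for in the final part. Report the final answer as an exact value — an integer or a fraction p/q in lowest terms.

251

Stage 1: 67066 = 2 * 33533; sigma = (1 + 2) * (1 + 33533) = 3 * 33534 = 100602; answer 100602
Stage 2: S1 = 100602; c = -12; f(2) = -3*(50) - 2*(-12) = -126; iterating: f(2)=-126, f(3)=278, f(4)=-582, f(5)=1190, f(6)=-2406, f(7)=4838, f(8)=-9702, f(9)=19430, f(10)=-38886, f(11)=77798; answer 77798
Stage 3: S2 = 77798; w = 24; cross terms: (24*26 - 17*-6)=726, (17*32 - 0*26)=544, (0*-6 - 24*32)=-768; twice the area = |502| = 502; area = 251; answer 251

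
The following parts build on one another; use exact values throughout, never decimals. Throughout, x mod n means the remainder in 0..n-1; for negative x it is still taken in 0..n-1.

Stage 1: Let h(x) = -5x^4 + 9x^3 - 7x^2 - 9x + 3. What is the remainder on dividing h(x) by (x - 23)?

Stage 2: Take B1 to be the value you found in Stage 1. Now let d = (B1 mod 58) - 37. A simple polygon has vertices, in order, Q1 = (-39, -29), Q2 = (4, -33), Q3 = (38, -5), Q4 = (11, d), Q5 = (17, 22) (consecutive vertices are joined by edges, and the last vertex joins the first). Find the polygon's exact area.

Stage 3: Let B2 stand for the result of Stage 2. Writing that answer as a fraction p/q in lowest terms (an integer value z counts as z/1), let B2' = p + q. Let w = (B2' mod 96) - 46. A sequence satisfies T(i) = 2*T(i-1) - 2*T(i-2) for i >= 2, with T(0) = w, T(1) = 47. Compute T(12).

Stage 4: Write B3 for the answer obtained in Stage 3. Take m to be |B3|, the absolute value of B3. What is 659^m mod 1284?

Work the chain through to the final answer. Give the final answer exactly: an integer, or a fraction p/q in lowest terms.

937

Stage 1: remainder = value at the root: -5*(23)^4 + 9*(23)^3 - 7*(23)^2 - 9*(23)^1 + 3 = (-1399205) + (109503) + (-3703) + (-207) + (3) = -1293609; answer -1293609
Stage 2: B1 = -1293609; d = -14; cross terms: (-39*-33 - 4*-29)=1403, (4*-5 - 38*-33)=1234, (38*-14 - 11*-5)=-477, (11*22 - 17*-14)=480, (17*-29 - -39*22)=365; twice the area = |3005| = 3005; area = 3005/2; answer 3005/2
Stage 3: B2 = 3005/2; threaded value p + q = 3007; w = -15; T(2) = 2*(47) - 2*(-15) = 124; iterating: T(2)=124, T(3)=154, T(4)=60, T(5)=-188, T(6)=-496, T(7)=-616, T(8)=-240, T(9)=752, T(10)=1984, T(11)=2464, T(12)=960; answer 960
Stage 4: B3 = 960; m = 960; squarings mod 1284: 659^1=659, 659^2=289, 659^4=61, 659^8=1153, 659^16=469, 659^32=397, 659^64=961, 659^128=325, 659^256=337, 659^512=577; 659^960 = 659^64 * 659^128 * 659^256 * 659^512 = 937 (mod 1284); answer 937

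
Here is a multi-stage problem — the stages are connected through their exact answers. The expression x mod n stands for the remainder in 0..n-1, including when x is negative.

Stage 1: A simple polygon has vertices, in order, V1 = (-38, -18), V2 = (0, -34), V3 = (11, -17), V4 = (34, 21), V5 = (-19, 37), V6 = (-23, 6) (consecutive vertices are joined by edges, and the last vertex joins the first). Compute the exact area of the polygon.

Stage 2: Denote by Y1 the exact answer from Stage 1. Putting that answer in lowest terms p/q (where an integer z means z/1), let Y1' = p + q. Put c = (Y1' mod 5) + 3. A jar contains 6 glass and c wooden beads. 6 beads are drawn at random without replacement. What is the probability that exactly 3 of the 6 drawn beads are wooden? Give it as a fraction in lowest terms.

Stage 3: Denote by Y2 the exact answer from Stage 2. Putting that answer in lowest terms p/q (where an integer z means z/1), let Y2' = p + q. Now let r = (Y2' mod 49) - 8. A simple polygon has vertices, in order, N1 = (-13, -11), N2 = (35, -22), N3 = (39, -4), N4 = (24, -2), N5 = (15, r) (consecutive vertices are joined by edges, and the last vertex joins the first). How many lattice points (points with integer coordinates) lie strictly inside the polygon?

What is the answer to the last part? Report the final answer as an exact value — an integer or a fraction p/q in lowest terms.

Stage 1: cross terms: (-38*-34 - 0*-18)=1292, (0*-17 - 11*-34)=374, (11*21 - 34*-17)=809, (34*37 - -19*21)=1657, (-19*6 - -23*37)=737, (-23*-18 - -38*6)=642; twice the area = |5511| = 5511; area = 5511/2; answer 5511/2
Stage 2: Y1 = 5511/2; threaded value p + q = 5513; c = 6; total draws C(12,6) = 924; favorable C(6,3)*C(6,3) = 400; P = 100/231; answer 100/231
Stage 3: Y2 = 100/231; threaded value p + q = 331; r = 29; cross terms: (-13*-22 - 35*-11)=671, (35*-4 - 39*-22)=718, (39*-2 - 24*-4)=18, (24*29 - 15*-2)=726, (15*-11 - -13*29)=212; twice the area = |2345| = 2345; area = 2345/2; boundary points = 1 + 2 + 1 + 1 + 4 = 9; strictly interior points = area - boundary/2 + 1 = 1169; answer 1169

1169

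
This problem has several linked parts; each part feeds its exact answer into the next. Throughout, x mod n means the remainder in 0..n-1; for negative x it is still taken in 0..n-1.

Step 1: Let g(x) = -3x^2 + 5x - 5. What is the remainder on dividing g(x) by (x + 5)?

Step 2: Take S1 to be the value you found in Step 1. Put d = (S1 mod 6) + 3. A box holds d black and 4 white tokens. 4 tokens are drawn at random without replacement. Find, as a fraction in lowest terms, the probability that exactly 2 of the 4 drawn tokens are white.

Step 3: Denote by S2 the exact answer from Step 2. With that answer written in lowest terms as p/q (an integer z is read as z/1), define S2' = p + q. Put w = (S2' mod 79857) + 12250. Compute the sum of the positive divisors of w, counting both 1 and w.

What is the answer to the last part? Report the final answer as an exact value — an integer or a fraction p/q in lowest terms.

Step 1: remainder = value at the root: -3*(-5)^2 + 5*(-5)^1 - 5 = (-75) + (-25) + (-5) = -105; answer -105
Step 2: S1 = -105; d = 6; total draws C(10,4) = 210; favorable C(4,2)*C(6,2) = 90; P = 3/7; answer 3/7
Step 3: S2 = 3/7; threaded value p + q = 10; w = 12260; 12260 = 2^2 * 5 * 613; sigma = (1 + 2 + 4) * (1 + 5) * (1 + 613) = 7 * 6 * 614 = 25788; answer 25788

25788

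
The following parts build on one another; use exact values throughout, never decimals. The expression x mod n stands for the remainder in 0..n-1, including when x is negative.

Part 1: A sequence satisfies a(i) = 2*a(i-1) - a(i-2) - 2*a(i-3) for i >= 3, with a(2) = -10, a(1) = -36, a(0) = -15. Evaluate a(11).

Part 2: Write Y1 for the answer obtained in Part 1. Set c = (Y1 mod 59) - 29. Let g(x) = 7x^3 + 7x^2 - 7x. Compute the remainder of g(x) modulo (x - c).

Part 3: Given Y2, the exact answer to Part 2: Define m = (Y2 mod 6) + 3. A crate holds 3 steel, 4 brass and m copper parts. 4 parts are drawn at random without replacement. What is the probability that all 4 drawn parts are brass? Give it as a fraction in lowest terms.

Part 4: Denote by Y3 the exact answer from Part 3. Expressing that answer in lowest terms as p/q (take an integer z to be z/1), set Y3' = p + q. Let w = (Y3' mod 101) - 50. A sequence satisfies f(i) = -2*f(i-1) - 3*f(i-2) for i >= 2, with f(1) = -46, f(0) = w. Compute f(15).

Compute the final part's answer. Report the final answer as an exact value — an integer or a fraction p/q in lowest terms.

-258448

Part 1: a(3) = 2*(-10) - 1*(-36) - 2*(-15) = 46; iterating: a(3)=46, a(4)=174, a(5)=322, a(6)=378, a(7)=86, a(8)=-850, a(9)=-2542, a(10)=-4406, a(11)=-4570; answer -4570
Part 2: Y1 = -4570; c = 3; remainder = value at the root: 7*(3)^3 + 7*(3)^2 - 7*(3)^1 = (189) + (63) + (-21) = 231; answer 231
Part 3: Y2 = 231; m = 6; total draws C(13,4) = 715; favorable C(4,4) = 1; P = 1/715; answer 1/715
Part 4: Y3 = 1/715; threaded value p + q = 716; w = -41; f(2) = -2*(-46) - 3*(-41) = 215; iterating: f(2)=215, f(3)=-292, f(4)=-61, f(5)=998, f(6)=-1813, f(7)=632, f(8)=4175, f(9)=-10246, f(10)=7967, f(11)=14804, f(12)=-53509, f(13)=62606, f(14)=35315, f(15)=-258448; answer -258448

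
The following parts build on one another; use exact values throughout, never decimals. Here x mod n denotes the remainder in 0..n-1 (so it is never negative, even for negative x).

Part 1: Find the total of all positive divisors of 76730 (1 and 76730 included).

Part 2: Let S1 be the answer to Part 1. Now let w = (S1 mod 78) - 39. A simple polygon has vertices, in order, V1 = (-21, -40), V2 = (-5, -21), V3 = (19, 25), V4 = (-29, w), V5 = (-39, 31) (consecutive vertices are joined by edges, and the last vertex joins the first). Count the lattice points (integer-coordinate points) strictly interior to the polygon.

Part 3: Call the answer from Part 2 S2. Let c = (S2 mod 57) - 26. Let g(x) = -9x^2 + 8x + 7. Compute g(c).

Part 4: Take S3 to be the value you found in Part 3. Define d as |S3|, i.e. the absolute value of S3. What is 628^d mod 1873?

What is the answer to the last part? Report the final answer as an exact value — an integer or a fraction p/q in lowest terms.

Part 1: 76730 = 2 * 5 * 7673; sigma = (1 + 2) * (1 + 5) * (1 + 7673) = 3 * 6 * 7674 = 138132; answer 138132
Part 2: S1 = 138132; w = 33; cross terms: (-21*-21 - -5*-40)=241, (-5*25 - 19*-21)=274, (19*33 - -29*25)=1352, (-29*31 - -39*33)=388, (-39*-40 - -21*31)=2211; twice the area = |4466| = 4466; area = 2233; boundary points = 1 + 2 + 8 + 2 + 1 = 14; strictly interior points = area - boundary/2 + 1 = 2227; answer 2227
Part 3: S2 = 2227; c = -22; -9*(-22)^2 + 8*(-22)^1 + 7 = (-4356) + (-176) + (7) = -4525; answer -4525
Part 4: S3 = -4525; d = 4525; squarings mod 1873: 628^1=628, 628^2=1054, 628^4=227, 628^8=958, 628^16=1867, 628^32=36, 628^64=1296, 628^128=1408, 628^256=830, 628^512=1509, 628^1024=1386, 628^2048=1171, 628^4096=205; 628^4525 = 628^1 * 628^4 * 628^8 * 628^32 * 628^128 * 628^256 * 628^4096 = 418 (mod 1873); answer 418

418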